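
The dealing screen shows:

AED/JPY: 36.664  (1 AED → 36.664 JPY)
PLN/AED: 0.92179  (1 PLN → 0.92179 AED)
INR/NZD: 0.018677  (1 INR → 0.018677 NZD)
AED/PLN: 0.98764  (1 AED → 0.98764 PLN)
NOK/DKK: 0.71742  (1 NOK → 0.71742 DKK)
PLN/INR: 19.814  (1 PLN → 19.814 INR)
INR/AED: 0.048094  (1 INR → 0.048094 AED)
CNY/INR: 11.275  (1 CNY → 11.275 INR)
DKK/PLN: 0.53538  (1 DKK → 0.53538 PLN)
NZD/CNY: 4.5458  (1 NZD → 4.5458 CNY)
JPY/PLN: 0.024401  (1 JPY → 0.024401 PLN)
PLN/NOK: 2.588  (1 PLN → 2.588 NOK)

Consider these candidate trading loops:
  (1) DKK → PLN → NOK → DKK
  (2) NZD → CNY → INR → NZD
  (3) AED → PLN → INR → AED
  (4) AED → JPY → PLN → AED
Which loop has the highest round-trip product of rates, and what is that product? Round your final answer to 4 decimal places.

0.9940

(1) 0.53538 × 2.588 × 0.71742 = 0.99403
(2) 4.5458 × 11.275 × 0.018677 = 0.95727
(3) 0.98764 × 19.814 × 0.048094 = 0.94116
(4) 36.664 × 0.024401 × 0.92179 = 0.82467
Highest is cycle (1) at 0.9940 (≤1, no arbitrage).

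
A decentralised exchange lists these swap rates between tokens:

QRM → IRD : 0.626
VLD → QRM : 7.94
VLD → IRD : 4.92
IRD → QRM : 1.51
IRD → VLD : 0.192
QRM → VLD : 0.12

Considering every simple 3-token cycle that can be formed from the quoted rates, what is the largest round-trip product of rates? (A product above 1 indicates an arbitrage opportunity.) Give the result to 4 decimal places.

VLD→QRM→IRD→VLD: 7.94 × 0.626 × 0.192 = 0.95432
VLD→IRD→QRM→VLD: 4.92 × 1.51 × 0.12 = 0.89150
Maximum is VLD→QRM→IRD→VLD at 0.9543; no arbitrage — every cycle loses value.

0.9543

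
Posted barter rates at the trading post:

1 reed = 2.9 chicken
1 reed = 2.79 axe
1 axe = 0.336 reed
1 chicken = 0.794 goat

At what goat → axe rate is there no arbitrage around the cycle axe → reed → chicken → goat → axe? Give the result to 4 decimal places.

1.2925

Known legs of the cycle: 0.336 × 2.9 × 0.794 = 0.7736736
For no arbitrage the full-cycle product must be 1, so the missing rate is 1 / 0.7736736 ≈ 1.292535.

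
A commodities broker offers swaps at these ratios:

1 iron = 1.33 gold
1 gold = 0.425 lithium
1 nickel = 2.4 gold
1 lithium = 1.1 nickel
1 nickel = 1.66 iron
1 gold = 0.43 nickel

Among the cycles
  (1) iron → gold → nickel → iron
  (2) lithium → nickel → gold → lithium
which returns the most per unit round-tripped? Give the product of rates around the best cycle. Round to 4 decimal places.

(1) 1.33 × 0.43 × 1.66 = 0.94935
(2) 1.1 × 2.4 × 0.425 = 1.12200
Highest is cycle (2) at 1.1220 (>1, arbitrage).

1.1220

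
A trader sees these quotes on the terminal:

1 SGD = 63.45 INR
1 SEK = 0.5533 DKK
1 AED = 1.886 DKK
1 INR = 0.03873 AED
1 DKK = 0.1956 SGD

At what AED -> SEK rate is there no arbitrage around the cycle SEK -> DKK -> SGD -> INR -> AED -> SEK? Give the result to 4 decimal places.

Known legs of the cycle: 0.5533 × 0.1956 × 63.45 × 0.03873 = 0.26595529672338
For no arbitrage the full-cycle product must be 1, so the missing rate is 1 / 0.26595529672338 ≈ 3.760030.

3.7600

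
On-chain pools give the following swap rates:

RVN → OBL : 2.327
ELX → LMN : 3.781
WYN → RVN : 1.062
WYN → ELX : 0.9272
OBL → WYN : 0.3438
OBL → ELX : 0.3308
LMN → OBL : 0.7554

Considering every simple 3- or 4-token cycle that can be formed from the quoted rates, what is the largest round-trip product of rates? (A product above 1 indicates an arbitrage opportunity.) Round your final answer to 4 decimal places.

0.9448

LMN→OBL→ELX→LMN: 0.7554 × 0.3308 × 3.781 = 0.94482
LMN→OBL→WYN→ELX→LMN: 0.7554 × 0.3438 × 0.9272 × 3.781 = 0.91046
WYN→RVN→OBL→WYN: 1.062 × 2.327 × 0.3438 = 0.84962
Maximum is LMN→OBL→ELX→LMN at 0.9448; no arbitrage — every cycle loses value.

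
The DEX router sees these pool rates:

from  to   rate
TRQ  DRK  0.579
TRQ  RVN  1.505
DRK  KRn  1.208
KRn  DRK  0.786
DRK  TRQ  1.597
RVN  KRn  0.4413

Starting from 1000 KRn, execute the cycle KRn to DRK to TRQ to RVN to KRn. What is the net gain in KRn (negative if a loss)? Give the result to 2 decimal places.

1000 KRn × 0.786 = 786 DRK
786 DRK × 1.597 = 1255.242 TRQ
1255.242 TRQ × 1.505 = 1889.13921 RVN
1889.13921 RVN × 0.4413 = 833.677133373 KRn
Net change: 833.677133373 − 1000 = -166.322866627 KRn

-166.32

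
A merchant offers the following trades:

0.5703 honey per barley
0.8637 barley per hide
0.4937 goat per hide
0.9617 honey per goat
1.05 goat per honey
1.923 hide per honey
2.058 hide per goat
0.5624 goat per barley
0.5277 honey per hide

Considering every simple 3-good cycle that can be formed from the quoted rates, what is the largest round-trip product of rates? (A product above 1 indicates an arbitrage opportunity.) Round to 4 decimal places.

1.1403

honey→goat→hide→honey: 1.05 × 2.058 × 0.5277 = 1.14031
barley→goat→hide→barley: 0.5624 × 2.058 × 0.8637 = 0.99966
barley→honey→hide→barley: 0.5703 × 1.923 × 0.8637 = 0.94721
honey→hide→goat→honey: 1.923 × 0.4937 × 0.9617 = 0.91302
Maximum is honey→goat→hide→honey at 1.1403; arbitrage exists.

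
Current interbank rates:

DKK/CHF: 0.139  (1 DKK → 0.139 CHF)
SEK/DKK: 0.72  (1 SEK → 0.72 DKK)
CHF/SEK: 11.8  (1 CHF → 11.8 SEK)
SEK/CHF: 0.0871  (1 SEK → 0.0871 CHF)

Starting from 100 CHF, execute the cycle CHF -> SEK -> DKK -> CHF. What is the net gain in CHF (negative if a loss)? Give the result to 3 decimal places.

100 CHF × 11.8 = 1180 SEK
1180 SEK × 0.72 = 849.6 DKK
849.6 DKK × 0.139 = 118.0944 CHF
Net change: 118.0944 − 100 = 18.0944 CHF

18.094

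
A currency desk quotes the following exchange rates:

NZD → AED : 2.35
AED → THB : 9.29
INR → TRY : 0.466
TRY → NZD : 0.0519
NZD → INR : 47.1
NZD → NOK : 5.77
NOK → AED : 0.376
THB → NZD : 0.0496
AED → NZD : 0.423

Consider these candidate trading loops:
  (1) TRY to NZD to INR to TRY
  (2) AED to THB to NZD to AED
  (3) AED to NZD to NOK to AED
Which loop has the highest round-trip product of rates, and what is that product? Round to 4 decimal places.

(1) 0.0519 × 47.1 × 0.466 = 1.13913
(2) 9.29 × 0.0496 × 2.35 = 1.08284
(3) 0.423 × 5.77 × 0.376 = 0.91771
Highest is cycle (1) at 1.1391 (>1, arbitrage).

1.1391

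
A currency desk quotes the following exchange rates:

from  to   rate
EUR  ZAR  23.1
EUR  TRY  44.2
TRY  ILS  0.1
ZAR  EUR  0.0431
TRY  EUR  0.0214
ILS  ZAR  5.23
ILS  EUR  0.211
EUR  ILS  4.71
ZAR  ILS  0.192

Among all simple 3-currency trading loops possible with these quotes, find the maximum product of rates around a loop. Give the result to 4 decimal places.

ZAR→EUR→ILS→ZAR: 0.0431 × 4.71 × 5.23 = 1.06170
ZAR→ILS→EUR→ZAR: 0.192 × 0.211 × 23.1 = 0.93583
TRY→ILS→EUR→TRY: 0.1 × 0.211 × 44.2 = 0.93262
Maximum is ZAR→EUR→ILS→ZAR at 1.0617; arbitrage exists.

1.0617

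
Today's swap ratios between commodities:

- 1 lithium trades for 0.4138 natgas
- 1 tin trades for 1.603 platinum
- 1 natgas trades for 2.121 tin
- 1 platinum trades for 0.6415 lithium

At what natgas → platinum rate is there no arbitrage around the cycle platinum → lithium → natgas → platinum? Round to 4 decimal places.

3.7671

Known legs of the cycle: 0.6415 × 0.4138 = 0.2654527
For no arbitrage the full-cycle product must be 1, so the missing rate is 1 / 0.2654527 ≈ 3.767149.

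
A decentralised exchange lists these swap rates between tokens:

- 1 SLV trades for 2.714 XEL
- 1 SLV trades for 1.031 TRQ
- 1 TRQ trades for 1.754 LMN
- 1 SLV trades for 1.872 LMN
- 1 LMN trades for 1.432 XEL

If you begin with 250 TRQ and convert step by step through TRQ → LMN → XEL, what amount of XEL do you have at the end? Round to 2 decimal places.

627.93

250 TRQ × 1.754 = 438.5 LMN
438.5 LMN × 1.432 = 627.932 XEL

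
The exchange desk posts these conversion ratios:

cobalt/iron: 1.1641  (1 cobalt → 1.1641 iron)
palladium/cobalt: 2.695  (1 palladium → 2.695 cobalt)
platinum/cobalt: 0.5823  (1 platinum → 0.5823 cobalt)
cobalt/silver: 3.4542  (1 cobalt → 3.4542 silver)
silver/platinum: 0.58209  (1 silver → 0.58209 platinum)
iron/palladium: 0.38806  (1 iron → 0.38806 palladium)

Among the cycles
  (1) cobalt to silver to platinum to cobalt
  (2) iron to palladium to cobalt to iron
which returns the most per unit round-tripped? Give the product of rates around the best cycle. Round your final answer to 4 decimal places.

1.2174

(1) 3.4542 × 0.58209 × 0.5823 = 1.17080
(2) 0.38806 × 2.695 × 1.1641 = 1.21744
Highest is cycle (2) at 1.2174 (>1, arbitrage).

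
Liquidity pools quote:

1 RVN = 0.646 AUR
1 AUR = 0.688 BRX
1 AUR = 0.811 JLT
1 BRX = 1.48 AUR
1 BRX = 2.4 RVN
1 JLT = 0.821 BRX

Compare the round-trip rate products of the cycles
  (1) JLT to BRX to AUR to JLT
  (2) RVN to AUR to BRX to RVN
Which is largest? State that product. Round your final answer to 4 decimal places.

1.0667

(1) 0.821 × 1.48 × 0.811 = 0.98543
(2) 0.646 × 0.688 × 2.4 = 1.06668
Highest is cycle (2) at 1.0667 (>1, arbitrage).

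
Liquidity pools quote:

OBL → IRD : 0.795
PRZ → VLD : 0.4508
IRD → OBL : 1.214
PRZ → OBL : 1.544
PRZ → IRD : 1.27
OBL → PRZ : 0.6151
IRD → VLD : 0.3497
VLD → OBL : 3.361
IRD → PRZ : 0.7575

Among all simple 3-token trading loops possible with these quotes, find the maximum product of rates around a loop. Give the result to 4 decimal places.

OBL→PRZ→IRD→OBL: 0.6151 × 1.27 × 1.214 = 0.94835
VLD→OBL→IRD→VLD: 3.361 × 0.795 × 0.3497 = 0.93440
VLD→OBL→PRZ→VLD: 3.361 × 0.6151 × 0.4508 = 0.93196
OBL→IRD→PRZ→OBL: 0.795 × 0.7575 × 1.544 = 0.92982
Maximum is OBL→PRZ→IRD→OBL at 0.9483; no arbitrage — every cycle loses value.

0.9483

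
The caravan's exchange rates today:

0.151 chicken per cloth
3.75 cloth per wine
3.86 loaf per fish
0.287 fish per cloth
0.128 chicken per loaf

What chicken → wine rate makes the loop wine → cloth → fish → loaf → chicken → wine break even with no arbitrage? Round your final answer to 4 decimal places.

1.8806

Known legs of the cycle: 3.75 × 0.287 × 3.86 × 0.128 = 0.5317536
For no arbitrage the full-cycle product must be 1, so the missing rate is 1 / 0.5317536 ≈ 1.880570.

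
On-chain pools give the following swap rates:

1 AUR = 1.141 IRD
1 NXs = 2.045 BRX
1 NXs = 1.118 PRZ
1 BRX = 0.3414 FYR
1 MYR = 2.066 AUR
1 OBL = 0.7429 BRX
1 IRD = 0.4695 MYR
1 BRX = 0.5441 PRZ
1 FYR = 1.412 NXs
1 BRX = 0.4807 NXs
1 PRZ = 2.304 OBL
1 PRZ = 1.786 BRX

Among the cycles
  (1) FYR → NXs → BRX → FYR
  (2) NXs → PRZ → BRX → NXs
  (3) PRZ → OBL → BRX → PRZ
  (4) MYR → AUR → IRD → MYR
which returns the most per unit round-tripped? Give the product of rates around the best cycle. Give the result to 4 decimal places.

1.1068

(1) 1.412 × 2.045 × 0.3414 = 0.98581
(2) 1.118 × 1.786 × 0.4807 = 0.95984
(3) 2.304 × 0.7429 × 0.5441 = 0.93130
(4) 2.066 × 1.141 × 0.4695 = 1.10676
Highest is cycle (4) at 1.1068 (>1, arbitrage).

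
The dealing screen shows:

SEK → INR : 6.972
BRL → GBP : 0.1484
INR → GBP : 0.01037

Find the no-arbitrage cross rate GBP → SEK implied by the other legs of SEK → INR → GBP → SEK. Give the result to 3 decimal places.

13.831

Known legs of the cycle: 6.972 × 0.01037 = 0.07229964
For no arbitrage the full-cycle product must be 1, so the missing rate is 1 / 0.07229964 ≈ 13.83133.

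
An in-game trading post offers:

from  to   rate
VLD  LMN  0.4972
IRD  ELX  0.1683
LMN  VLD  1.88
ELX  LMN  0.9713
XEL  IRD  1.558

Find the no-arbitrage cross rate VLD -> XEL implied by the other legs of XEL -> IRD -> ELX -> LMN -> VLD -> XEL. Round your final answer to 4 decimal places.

Known legs of the cycle: 1.558 × 0.1683 × 0.9713 × 1.88 = 0.4788095537016
For no arbitrage the full-cycle product must be 1, so the missing rate is 1 / 0.4788095537016 ≈ 2.088513.

2.0885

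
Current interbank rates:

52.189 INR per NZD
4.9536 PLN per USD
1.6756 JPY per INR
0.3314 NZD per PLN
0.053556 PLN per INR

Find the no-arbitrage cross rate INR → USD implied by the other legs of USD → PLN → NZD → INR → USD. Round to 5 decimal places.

0.01167

Known legs of the cycle: 4.9536 × 0.3314 × 52.189 = 85.67466483456
For no arbitrage the full-cycle product must be 1, so the missing rate is 1 / 85.67466483456 ≈ 0.0116721.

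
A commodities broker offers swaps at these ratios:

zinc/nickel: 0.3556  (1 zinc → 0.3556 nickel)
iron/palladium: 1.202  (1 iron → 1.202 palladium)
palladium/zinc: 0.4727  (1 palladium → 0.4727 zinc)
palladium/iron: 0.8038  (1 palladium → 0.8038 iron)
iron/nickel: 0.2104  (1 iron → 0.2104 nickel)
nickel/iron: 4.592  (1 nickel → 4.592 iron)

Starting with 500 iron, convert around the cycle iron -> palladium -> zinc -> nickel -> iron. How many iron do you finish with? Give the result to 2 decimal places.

463.90

500 iron × 1.202 = 601 palladium
601 palladium × 0.4727 = 284.0927 zinc
284.0927 zinc × 0.3556 = 101.02336412 nickel
101.02336412 nickel × 4.592 = 463.89928803904 iron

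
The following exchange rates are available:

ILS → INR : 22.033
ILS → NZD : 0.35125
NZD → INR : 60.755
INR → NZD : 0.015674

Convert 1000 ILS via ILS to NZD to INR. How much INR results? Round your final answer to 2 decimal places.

21340.19

1000 ILS × 0.35125 = 351.25 NZD
351.25 NZD × 60.755 = 21340.19375 INR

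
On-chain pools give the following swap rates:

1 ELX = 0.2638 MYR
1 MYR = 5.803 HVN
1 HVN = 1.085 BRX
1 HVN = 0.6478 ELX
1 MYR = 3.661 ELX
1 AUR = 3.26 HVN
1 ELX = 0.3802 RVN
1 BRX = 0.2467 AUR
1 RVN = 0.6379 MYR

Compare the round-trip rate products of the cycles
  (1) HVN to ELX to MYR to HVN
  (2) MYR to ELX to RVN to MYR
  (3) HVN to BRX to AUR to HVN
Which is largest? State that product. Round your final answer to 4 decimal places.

0.9917

(1) 0.6478 × 0.2638 × 5.803 = 0.99167
(2) 3.661 × 0.3802 × 0.6379 = 0.88790
(3) 1.085 × 0.2467 × 3.26 = 0.87260
Highest is cycle (1) at 0.9917 (≤1, no arbitrage).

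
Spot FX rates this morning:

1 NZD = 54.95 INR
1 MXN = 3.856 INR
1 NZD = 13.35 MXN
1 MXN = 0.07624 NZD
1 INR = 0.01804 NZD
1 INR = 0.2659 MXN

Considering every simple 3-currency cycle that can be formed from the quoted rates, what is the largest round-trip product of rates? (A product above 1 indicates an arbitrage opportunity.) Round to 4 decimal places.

1.1140

NZD→INR→MXN→NZD: 54.95 × 0.2659 × 0.07624 = 1.11396
NZD→MXN→INR→NZD: 13.35 × 3.856 × 0.01804 = 0.92866
Maximum is NZD→INR→MXN→NZD at 1.1140; arbitrage exists.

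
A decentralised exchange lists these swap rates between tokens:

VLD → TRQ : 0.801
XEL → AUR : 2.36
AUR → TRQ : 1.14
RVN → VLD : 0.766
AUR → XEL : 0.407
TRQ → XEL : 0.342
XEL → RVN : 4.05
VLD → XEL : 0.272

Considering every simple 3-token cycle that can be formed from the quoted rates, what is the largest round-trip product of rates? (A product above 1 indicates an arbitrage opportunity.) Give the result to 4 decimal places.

0.9201

TRQ→XEL→AUR→TRQ: 0.342 × 2.36 × 1.14 = 0.92012
VLD→XEL→RVN→VLD: 0.272 × 4.05 × 0.766 = 0.84383
Maximum is TRQ→XEL→AUR→TRQ at 0.9201; no arbitrage — every cycle loses value.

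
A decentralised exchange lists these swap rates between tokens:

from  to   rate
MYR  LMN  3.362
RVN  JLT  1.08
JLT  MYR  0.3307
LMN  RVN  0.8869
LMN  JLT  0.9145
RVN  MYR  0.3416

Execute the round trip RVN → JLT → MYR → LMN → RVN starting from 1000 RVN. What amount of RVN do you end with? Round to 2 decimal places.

1064.95

1000 RVN × 1.08 = 1080 JLT
1080 JLT × 0.3307 = 357.156 MYR
357.156 MYR × 3.362 = 1200.758472 LMN
1200.758472 LMN × 0.8869 = 1064.9526888168 RVN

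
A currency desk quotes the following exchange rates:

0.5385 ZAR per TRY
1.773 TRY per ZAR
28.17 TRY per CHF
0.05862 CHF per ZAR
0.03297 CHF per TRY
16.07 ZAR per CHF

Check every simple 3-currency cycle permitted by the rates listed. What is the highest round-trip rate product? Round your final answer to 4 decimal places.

CHF→ZAR→TRY→CHF: 16.07 × 1.773 × 0.03297 = 0.93938
CHF→TRY→ZAR→CHF: 28.17 × 0.5385 × 0.05862 = 0.88924
Maximum is CHF→ZAR→TRY→CHF at 0.9394; no arbitrage — every cycle loses value.

0.9394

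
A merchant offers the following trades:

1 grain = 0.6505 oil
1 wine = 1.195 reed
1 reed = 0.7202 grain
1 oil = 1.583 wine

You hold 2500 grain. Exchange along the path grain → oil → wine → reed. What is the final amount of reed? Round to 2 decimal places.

3076.35

2500 grain × 0.6505 = 1626.25 oil
1626.25 oil × 1.583 = 2574.35375 wine
2574.35375 wine × 1.195 = 3076.35273125 reed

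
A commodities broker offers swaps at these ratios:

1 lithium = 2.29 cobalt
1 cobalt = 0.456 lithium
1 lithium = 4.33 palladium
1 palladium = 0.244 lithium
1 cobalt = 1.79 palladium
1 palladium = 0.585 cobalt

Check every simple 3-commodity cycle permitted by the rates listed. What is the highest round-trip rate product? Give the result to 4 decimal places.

palladium→cobalt→lithium→palladium: 0.585 × 0.456 × 4.33 = 1.15507
palladium→lithium→cobalt→palladium: 0.244 × 2.29 × 1.79 = 1.00018
Maximum is palladium→cobalt→lithium→palladium at 1.1551; arbitrage exists.

1.1551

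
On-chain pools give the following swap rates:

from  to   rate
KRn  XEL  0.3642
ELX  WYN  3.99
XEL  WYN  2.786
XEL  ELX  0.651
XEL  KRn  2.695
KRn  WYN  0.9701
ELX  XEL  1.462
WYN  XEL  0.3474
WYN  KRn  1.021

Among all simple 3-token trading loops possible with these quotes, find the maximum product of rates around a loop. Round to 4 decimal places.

1.0360

KRn→XEL→WYN→KRn: 0.3642 × 2.786 × 1.021 = 1.03597
KRn→WYN→XEL→KRn: 0.9701 × 0.3474 × 2.695 = 0.90825
XEL→ELX→WYN→XEL: 0.651 × 3.99 × 0.3474 = 0.90237
Maximum is KRn→XEL→WYN→KRn at 1.0360; arbitrage exists.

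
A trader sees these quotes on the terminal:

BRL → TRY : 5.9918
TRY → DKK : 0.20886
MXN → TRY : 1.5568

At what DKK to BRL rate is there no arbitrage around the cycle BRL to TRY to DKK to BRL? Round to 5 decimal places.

Known legs of the cycle: 5.9918 × 0.20886 = 1.251447348
For no arbitrage the full-cycle product must be 1, so the missing rate is 1 / 1.251447348 ≈ 0.7990748.

0.79907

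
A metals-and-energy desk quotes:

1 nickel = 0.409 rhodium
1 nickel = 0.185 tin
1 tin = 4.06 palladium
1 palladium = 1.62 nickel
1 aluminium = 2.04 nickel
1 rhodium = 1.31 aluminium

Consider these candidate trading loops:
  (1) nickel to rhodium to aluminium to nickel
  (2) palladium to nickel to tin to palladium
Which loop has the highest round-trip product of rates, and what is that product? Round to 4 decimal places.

(1) 0.409 × 1.31 × 2.04 = 1.09301
(2) 1.62 × 0.185 × 4.06 = 1.21678
Highest is cycle (2) at 1.2168 (>1, arbitrage).

1.2168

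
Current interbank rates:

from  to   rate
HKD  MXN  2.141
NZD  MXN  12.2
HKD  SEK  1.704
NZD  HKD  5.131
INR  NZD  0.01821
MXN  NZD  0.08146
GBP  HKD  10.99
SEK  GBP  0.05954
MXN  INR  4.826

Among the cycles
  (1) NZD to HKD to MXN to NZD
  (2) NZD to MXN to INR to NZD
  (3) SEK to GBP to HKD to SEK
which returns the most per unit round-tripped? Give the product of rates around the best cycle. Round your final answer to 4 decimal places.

(1) 5.131 × 2.141 × 0.08146 = 0.89488
(2) 12.2 × 4.826 × 0.01821 = 1.07215
(3) 0.05954 × 10.99 × 1.704 = 1.11500
Highest is cycle (3) at 1.1150 (>1, arbitrage).

1.1150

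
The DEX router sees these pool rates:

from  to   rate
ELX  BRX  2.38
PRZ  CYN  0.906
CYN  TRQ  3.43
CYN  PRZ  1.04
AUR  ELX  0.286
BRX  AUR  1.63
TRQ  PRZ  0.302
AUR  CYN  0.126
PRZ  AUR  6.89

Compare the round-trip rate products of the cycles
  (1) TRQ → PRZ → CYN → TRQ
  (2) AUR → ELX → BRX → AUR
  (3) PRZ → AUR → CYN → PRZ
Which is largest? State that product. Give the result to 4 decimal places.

1.1095

(1) 0.302 × 0.906 × 3.43 = 0.93849
(2) 0.286 × 2.38 × 1.63 = 1.10951
(3) 6.89 × 0.126 × 1.04 = 0.90287
Highest is cycle (2) at 1.1095 (>1, arbitrage).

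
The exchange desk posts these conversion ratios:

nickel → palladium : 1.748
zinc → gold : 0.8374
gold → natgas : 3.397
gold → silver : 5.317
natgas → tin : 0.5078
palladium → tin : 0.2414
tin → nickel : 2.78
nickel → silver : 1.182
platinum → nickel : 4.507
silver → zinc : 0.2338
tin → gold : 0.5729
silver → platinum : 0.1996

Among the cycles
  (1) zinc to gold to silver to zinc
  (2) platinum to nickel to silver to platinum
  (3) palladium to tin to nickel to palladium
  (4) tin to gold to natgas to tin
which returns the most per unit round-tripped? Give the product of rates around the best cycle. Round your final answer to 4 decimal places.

1.1731

(1) 0.8374 × 5.317 × 0.2338 = 1.04098
(2) 4.507 × 1.182 × 0.1996 = 1.06332
(3) 0.2414 × 2.78 × 1.748 = 1.17307
(4) 0.5729 × 3.397 × 0.5078 = 0.98825
Highest is cycle (3) at 1.1731 (>1, arbitrage).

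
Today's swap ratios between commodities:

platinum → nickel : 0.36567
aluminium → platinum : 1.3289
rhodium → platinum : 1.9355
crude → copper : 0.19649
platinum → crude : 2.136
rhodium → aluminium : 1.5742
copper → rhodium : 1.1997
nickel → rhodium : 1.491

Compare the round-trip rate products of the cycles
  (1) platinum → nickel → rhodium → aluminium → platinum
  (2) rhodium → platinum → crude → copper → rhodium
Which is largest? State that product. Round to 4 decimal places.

(1) 0.36567 × 1.491 × 1.5742 × 1.3289 = 1.14056
(2) 1.9355 × 2.136 × 0.19649 × 1.1997 = 0.97456
Highest is cycle (1) at 1.1406 (>1, arbitrage).

1.1406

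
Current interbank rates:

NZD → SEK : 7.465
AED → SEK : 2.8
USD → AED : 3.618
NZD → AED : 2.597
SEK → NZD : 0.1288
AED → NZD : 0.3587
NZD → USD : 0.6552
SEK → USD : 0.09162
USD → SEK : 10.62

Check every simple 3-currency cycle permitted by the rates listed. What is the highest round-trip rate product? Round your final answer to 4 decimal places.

0.9366

SEK→NZD→AED→SEK: 0.1288 × 2.597 × 2.8 = 0.93658
SEK→USD→AED→SEK: 0.09162 × 3.618 × 2.8 = 0.92815
SEK→NZD→USD→SEK: 0.1288 × 0.6552 × 10.62 = 0.89622
NZD→USD→AED→NZD: 0.6552 × 3.618 × 0.3587 = 0.85030
Maximum is SEK→NZD→AED→SEK at 0.9366; no arbitrage — every cycle loses value.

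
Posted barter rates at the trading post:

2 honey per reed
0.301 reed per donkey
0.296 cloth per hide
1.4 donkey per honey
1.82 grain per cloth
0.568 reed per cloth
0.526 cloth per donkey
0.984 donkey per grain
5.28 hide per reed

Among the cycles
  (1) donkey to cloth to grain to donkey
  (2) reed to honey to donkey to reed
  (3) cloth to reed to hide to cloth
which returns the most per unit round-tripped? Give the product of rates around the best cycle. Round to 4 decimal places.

(1) 0.526 × 1.82 × 0.984 = 0.94200
(2) 2 × 1.4 × 0.301 = 0.84280
(3) 0.568 × 5.28 × 0.296 = 0.88772
Highest is cycle (1) at 0.9420 (≤1, no arbitrage).

0.9420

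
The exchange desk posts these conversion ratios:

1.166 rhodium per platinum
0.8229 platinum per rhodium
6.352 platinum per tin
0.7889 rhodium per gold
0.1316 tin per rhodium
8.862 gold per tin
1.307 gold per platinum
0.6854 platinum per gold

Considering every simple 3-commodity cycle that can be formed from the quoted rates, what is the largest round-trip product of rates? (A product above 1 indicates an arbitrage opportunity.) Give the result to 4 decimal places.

rhodium→tin→platinum→rhodium: 0.1316 × 6.352 × 1.166 = 0.97469
rhodium→tin→gold→rhodium: 0.1316 × 8.862 × 0.7889 = 0.92005
rhodium→platinum→gold→rhodium: 0.8229 × 1.307 × 0.7889 = 0.84849
Maximum is rhodium→tin→platinum→rhodium at 0.9747; no arbitrage — every cycle loses value.

0.9747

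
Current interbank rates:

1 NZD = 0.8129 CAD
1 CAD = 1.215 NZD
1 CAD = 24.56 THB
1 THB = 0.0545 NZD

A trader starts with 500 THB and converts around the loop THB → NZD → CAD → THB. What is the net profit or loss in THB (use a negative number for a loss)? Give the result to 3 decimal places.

44.041

500 THB × 0.0545 = 27.25 NZD
27.25 NZD × 0.8129 = 22.151525 CAD
22.151525 CAD × 24.56 = 544.041454 THB
Net change: 544.041454 − 500 = 44.041454 THB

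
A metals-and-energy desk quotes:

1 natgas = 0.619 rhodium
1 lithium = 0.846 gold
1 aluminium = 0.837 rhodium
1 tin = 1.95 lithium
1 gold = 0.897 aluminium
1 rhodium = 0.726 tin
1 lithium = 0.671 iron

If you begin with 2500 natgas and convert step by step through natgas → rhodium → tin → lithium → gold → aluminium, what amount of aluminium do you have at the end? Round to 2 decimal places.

1662.51

2500 natgas × 0.619 = 1547.5 rhodium
1547.5 rhodium × 0.726 = 1123.485 tin
1123.485 tin × 1.95 = 2190.79575 lithium
2190.79575 lithium × 0.846 = 1853.4132045 gold
1853.4132045 gold × 0.897 = 1662.5116444365 aluminium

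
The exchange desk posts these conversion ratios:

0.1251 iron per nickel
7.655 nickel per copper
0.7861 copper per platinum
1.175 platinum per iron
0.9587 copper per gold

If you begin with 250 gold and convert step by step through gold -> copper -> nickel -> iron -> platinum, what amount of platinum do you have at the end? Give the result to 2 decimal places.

250 gold × 0.9587 = 239.675 copper
239.675 copper × 7.655 = 1834.712125 nickel
1834.712125 nickel × 0.1251 = 229.5224868375 iron
229.5224868375 iron × 1.175 = 269.6889220340625 platinum

269.69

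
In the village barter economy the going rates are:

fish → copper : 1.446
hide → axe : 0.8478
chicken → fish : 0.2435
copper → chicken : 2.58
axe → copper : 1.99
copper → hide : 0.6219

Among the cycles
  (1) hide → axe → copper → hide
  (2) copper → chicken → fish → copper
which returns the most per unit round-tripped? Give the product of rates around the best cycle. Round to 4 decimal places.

(1) 0.8478 × 1.99 × 0.6219 = 1.04922
(2) 2.58 × 0.2435 × 1.446 = 0.90842
Highest is cycle (1) at 1.0492 (>1, arbitrage).

1.0492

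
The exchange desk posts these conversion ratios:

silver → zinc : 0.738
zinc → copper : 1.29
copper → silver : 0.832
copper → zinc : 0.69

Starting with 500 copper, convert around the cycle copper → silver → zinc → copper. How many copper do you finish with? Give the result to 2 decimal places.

396.04

500 copper × 0.832 = 416 silver
416 silver × 0.738 = 307.008 zinc
307.008 zinc × 1.29 = 396.04032 copper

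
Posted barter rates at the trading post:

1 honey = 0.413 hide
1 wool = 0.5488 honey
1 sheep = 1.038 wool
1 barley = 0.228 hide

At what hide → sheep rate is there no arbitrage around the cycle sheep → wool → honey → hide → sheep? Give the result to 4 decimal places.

Known legs of the cycle: 1.038 × 0.5488 × 0.413 = 0.2352672672
For no arbitrage the full-cycle product must be 1, so the missing rate is 1 / 0.2352672672 ≈ 4.250485.

4.2505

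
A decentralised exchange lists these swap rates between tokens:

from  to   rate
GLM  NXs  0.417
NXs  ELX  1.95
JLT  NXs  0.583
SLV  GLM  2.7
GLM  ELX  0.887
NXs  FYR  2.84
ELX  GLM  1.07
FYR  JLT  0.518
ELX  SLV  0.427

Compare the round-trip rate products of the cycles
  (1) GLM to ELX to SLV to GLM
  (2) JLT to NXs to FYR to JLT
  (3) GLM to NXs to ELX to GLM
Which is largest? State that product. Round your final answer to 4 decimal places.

1.0226

(1) 0.887 × 0.427 × 2.7 = 1.02262
(2) 0.583 × 2.84 × 0.518 = 0.85766
(3) 0.417 × 1.95 × 1.07 = 0.87007
Highest is cycle (1) at 1.0226 (>1, arbitrage).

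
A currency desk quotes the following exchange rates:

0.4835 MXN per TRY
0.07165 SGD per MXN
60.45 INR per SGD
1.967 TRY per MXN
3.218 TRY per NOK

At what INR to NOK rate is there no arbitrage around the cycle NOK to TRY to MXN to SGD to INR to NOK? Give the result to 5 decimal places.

0.14839

Known legs of the cycle: 3.218 × 0.4835 × 0.07165 × 60.45 = 6.7389931994775
For no arbitrage the full-cycle product must be 1, so the missing rate is 1 / 6.7389931994775 ≈ 0.1483901.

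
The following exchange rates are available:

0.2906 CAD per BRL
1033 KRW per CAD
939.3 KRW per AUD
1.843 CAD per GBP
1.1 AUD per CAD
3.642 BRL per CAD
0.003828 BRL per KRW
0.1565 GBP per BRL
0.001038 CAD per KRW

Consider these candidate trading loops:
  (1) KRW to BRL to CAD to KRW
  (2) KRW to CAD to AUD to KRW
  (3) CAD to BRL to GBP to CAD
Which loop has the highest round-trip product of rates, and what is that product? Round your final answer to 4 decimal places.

1.1491

(1) 0.003828 × 0.2906 × 1033 = 1.14913
(2) 0.001038 × 1.1 × 939.3 = 1.07249
(3) 3.642 × 0.1565 × 1.843 = 1.05046
Highest is cycle (1) at 1.1491 (>1, arbitrage).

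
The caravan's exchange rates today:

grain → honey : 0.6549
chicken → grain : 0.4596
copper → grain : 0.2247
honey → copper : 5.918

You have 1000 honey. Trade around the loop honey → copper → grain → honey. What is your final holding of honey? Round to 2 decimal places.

870.87

1000 honey × 5.918 = 5918 copper
5918 copper × 0.2247 = 1329.7746 grain
1329.7746 grain × 0.6549 = 870.86938554 honey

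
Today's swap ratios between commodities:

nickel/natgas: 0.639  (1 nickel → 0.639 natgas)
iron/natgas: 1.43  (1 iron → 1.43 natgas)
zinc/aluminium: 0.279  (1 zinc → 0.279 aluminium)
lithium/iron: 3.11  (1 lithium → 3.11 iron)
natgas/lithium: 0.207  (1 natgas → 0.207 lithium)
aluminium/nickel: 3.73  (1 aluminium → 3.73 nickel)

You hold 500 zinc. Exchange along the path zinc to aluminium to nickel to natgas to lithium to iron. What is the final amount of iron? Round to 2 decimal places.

214.05

500 zinc × 0.279 = 139.5 aluminium
139.5 aluminium × 3.73 = 520.335 nickel
520.335 nickel × 0.639 = 332.494065 natgas
332.494065 natgas × 0.207 = 68.826271455 lithium
68.826271455 lithium × 3.11 = 214.04970422505 iron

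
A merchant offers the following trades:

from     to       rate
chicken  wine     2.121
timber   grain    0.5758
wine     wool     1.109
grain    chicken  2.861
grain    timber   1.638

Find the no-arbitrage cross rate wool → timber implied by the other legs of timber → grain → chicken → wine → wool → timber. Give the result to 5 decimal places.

Known legs of the cycle: 0.5758 × 2.861 × 2.121 × 1.109 = 3.8749110093582
For no arbitrage the full-cycle product must be 1, so the missing rate is 1 / 3.8749110093582 ≈ 0.2580704.

0.25807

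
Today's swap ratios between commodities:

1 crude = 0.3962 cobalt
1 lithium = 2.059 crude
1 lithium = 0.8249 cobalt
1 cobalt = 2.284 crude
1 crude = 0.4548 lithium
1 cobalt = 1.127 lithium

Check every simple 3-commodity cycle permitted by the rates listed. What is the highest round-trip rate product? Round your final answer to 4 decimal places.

0.9194

lithium→crude→cobalt→lithium: 2.059 × 0.3962 × 1.127 = 0.91938
lithium→cobalt→crude→lithium: 0.8249 × 2.284 × 0.4548 = 0.85688
Maximum is lithium→crude→cobalt→lithium at 0.9194; no arbitrage — every cycle loses value.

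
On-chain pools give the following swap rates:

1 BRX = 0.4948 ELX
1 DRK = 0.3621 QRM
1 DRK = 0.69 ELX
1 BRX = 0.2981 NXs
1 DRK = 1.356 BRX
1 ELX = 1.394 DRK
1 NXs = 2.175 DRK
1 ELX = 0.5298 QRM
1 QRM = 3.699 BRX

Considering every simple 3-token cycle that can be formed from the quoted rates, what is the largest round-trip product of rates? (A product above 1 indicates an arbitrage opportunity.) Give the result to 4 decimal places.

BRX→ELX→QRM→BRX: 0.4948 × 0.5298 × 3.699 = 0.96967
BRX→ELX→DRK→BRX: 0.4948 × 1.394 × 1.356 = 0.93530
BRX→NXs→DRK→BRX: 0.2981 × 2.175 × 1.356 = 0.87919
Maximum is BRX→ELX→QRM→BRX at 0.9697; no arbitrage — every cycle loses value.

0.9697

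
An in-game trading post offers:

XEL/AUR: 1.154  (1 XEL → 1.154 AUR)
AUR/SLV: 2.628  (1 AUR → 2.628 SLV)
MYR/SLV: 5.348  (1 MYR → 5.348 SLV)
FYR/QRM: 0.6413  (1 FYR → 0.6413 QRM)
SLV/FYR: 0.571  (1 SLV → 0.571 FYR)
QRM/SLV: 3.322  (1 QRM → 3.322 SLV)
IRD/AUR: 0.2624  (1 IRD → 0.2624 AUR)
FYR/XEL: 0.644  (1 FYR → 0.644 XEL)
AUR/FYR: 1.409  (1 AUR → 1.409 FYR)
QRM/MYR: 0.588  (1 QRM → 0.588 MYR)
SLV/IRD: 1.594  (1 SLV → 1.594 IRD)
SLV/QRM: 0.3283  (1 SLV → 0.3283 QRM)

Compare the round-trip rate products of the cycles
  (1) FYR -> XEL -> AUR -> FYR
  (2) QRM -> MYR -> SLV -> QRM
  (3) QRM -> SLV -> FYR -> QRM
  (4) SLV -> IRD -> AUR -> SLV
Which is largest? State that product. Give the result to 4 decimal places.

1.2165

(1) 0.644 × 1.154 × 1.409 = 1.04713
(2) 0.588 × 5.348 × 0.3283 = 1.03238
(3) 3.322 × 0.571 × 0.6413 = 1.21646
(4) 1.594 × 0.2624 × 2.628 = 1.09920
Highest is cycle (3) at 1.2165 (>1, arbitrage).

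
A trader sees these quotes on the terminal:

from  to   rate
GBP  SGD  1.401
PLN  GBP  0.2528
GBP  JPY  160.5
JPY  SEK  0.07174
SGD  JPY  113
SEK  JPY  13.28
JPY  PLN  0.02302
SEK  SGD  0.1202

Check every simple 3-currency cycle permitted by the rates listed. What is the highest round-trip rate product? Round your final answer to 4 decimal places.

0.9744

SGD→JPY→SEK→SGD: 113 × 0.07174 × 0.1202 = 0.97442
PLN→GBP→JPY→PLN: 0.2528 × 160.5 × 0.02302 = 0.93402
Maximum is SGD→JPY→SEK→SGD at 0.9744; no arbitrage — every cycle loses value.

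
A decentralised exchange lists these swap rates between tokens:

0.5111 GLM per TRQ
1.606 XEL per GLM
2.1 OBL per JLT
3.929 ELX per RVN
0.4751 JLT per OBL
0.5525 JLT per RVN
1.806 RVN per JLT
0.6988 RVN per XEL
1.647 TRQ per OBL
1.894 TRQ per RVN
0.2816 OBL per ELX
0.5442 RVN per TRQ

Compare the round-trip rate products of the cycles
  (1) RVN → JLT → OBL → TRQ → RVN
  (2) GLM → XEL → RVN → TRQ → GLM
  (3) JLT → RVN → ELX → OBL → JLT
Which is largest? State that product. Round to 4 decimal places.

(1) 0.5525 × 2.1 × 1.647 × 0.5442 = 1.03993
(2) 1.606 × 0.6988 × 1.894 × 0.5111 = 1.08639
(3) 1.806 × 3.929 × 0.2816 × 0.4751 = 0.94933
Highest is cycle (2) at 1.0864 (>1, arbitrage).

1.0864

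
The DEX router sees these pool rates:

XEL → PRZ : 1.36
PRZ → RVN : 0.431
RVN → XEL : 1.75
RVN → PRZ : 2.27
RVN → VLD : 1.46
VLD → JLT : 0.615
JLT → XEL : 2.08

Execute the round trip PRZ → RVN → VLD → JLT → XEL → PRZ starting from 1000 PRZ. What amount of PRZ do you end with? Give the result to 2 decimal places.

1000 PRZ × 0.431 = 431 RVN
431 RVN × 1.46 = 629.26 VLD
629.26 VLD × 0.615 = 386.9949 JLT
386.9949 JLT × 2.08 = 804.949392 XEL
804.949392 XEL × 1.36 = 1094.73117312 PRZ

1094.73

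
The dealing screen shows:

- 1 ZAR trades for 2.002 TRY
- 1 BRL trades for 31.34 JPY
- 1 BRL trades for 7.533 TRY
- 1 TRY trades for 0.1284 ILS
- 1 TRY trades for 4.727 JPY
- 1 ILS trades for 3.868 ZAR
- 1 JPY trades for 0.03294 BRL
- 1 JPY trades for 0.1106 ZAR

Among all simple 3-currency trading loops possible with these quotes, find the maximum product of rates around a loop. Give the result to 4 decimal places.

1.1729

JPY→BRL→TRY→JPY: 0.03294 × 7.533 × 4.727 = 1.17294
ZAR→TRY→JPY→ZAR: 2.002 × 4.727 × 0.1106 = 1.04666
ZAR→TRY→ILS→ZAR: 2.002 × 0.1284 × 3.868 = 0.99430
Maximum is JPY→BRL→TRY→JPY at 1.1729; arbitrage exists.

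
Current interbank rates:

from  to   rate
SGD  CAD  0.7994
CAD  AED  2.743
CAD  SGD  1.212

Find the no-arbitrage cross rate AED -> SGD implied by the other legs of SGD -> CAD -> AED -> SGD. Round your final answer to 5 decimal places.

Known legs of the cycle: 0.7994 × 2.743 = 2.1927542
For no arbitrage the full-cycle product must be 1, so the missing rate is 1 / 2.1927542 ≈ 0.4560475.

0.45605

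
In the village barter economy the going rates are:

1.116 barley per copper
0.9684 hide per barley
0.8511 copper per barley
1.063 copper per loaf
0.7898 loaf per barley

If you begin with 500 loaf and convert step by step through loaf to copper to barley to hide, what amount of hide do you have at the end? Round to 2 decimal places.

500 loaf × 1.063 = 531.5 copper
531.5 copper × 1.116 = 593.154 barley
593.154 barley × 0.9684 = 574.4103336 hide

574.41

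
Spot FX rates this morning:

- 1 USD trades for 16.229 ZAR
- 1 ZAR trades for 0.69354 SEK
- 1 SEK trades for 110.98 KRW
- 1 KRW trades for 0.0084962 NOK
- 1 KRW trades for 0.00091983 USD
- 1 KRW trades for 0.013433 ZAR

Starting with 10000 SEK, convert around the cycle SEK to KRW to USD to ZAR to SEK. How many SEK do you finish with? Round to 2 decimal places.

11489.88

10000 SEK × 110.98 = 1109800 KRW
1109800 KRW × 0.00091983 = 1020.827334 USD
1020.827334 USD × 16.229 = 16567.006803486 ZAR
16567.006803486 ZAR × 0.69354 = 11489.88189848968044 SEK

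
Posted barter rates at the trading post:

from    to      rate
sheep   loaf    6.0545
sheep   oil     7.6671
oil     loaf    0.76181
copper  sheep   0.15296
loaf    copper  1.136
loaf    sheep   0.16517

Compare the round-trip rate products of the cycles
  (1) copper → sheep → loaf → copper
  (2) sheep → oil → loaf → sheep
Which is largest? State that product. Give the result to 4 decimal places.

1.0520

(1) 0.15296 × 6.0545 × 1.136 = 1.05205
(2) 7.6671 × 0.76181 × 0.16517 = 0.96474
Highest is cycle (1) at 1.0520 (>1, arbitrage).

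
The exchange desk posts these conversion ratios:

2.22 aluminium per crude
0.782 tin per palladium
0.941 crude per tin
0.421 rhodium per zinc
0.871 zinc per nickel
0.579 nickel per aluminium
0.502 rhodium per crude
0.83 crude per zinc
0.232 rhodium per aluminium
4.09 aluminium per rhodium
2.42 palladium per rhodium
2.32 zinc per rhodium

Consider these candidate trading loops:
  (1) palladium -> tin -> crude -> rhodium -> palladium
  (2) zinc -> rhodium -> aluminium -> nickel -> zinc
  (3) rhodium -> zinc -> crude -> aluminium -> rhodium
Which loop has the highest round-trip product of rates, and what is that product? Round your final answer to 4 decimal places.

(1) 0.782 × 0.941 × 0.502 × 2.42 = 0.89395
(2) 0.421 × 4.09 × 0.579 × 0.871 = 0.86836
(3) 2.32 × 0.83 × 2.22 × 0.232 = 0.99176
Highest is cycle (3) at 0.9918 (≤1, no arbitrage).

0.9918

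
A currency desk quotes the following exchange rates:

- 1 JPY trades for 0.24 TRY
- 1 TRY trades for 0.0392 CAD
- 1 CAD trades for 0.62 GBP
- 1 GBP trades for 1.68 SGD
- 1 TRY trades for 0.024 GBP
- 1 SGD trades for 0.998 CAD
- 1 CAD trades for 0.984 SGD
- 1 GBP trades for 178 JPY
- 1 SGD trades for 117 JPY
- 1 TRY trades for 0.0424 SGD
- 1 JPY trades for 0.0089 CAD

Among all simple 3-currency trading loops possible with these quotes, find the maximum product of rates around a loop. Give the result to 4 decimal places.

1.1906

TRY→SGD→JPY→TRY: 0.0424 × 117 × 0.24 = 1.19059
GBP→SGD→CAD→GBP: 1.68 × 0.998 × 0.62 = 1.03952
TRY→GBP→JPY→TRY: 0.024 × 178 × 0.24 = 1.02528
JPY→CAD→SGD→JPY: 0.0089 × 0.984 × 117 = 1.02464
JPY→CAD→GBP→JPY: 0.0089 × 0.62 × 178 = 0.98220
Maximum is TRY→SGD→JPY→TRY at 1.1906; arbitrage exists.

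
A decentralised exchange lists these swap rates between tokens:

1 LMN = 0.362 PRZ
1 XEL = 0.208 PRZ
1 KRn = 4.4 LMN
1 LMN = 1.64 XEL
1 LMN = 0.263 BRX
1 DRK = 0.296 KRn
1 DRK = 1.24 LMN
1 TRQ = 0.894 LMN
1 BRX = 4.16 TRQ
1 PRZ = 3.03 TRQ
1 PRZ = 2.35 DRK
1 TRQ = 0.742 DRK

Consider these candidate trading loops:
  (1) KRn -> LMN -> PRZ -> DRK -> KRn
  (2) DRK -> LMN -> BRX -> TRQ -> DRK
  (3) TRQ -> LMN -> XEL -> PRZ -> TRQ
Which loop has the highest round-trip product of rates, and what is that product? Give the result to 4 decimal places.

(1) 4.4 × 0.362 × 2.35 × 0.296 = 1.10795
(2) 1.24 × 0.263 × 4.16 × 0.742 = 1.00664
(3) 0.894 × 1.64 × 0.208 × 3.03 = 0.92403
Highest is cycle (1) at 1.1080 (>1, arbitrage).

1.1080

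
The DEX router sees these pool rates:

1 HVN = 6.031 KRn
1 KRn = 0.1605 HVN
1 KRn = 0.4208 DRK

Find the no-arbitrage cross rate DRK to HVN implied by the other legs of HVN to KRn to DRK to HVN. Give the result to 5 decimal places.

Known legs of the cycle: 6.031 × 0.4208 = 2.5378448
For no arbitrage the full-cycle product must be 1, so the missing rate is 1 / 2.5378448 ≈ 0.3940351.

0.39404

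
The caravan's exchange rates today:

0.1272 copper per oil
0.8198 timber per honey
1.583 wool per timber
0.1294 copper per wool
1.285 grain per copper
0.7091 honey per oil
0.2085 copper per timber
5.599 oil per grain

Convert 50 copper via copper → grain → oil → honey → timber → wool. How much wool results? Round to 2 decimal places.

331.04

50 copper × 1.285 = 64.25 grain
64.25 grain × 5.599 = 359.73575 oil
359.73575 oil × 0.7091 = 255.088620325 honey
255.088620325 honey × 0.8198 = 209.121650942435 timber
209.121650942435 timber × 1.583 = 331.039573441874605 wool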